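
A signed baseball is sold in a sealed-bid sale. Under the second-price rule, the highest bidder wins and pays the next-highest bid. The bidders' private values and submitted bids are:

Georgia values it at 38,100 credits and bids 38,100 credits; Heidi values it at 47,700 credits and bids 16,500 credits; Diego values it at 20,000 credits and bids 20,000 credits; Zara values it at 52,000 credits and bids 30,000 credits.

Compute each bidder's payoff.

Bids in descending order: Georgia 38,100 credits, then Zara 30,000 credits, then Diego 20,000 credits, then Heidi 16,500 credits.
Georgia has the top bid and wins; the price is the second-highest bid, 30,000 credits.
Georgia's payoff = 38,100 credits − 30,000 credits = 8,100 credits. All other bidders lose, so their payoff is 0.

Payoffs: Georgia 8,100 credits, Heidi 0 credits, Diego 0 credits, Zara 0 credits.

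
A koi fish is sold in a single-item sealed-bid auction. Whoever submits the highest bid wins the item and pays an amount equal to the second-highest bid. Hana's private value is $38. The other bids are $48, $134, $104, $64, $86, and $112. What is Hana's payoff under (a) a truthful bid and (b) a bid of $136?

The highest competing bid is $134.
Bidding truthfully at $38: the top bid is $134 (a rival), so Hana loses. Payoff = $0.
Bidding $136: Hana has the top bid, wins, and pays the second-highest bid $134. Payoff = $38 − $134 = -$96.
This is the dominant-strategy logic: truthful bidding weakly beats any alternative.

(a) $0  (b) -$96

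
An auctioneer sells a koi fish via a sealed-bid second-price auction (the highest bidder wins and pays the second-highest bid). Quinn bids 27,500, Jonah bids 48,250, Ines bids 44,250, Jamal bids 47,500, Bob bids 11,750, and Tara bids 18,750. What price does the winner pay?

The winner pays 47,500.

Sorted high to low: Jonah 48,250, then Jamal 47,500, then Ines 44,250, then Quinn 27,500, then Tara 18,750, then Bob 11,750.
Jonah is the highest bidder, so Jonah wins.
Under the second-price rule, the price is the second-highest bid: 47,500.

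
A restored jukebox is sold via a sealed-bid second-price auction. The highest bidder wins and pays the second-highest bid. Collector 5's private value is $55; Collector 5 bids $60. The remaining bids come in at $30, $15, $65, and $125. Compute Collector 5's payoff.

Highest competing bid: $125.
Collector 5's bid $60 is not the highest, so Collector 5 loses, pays nothing, and earns zero payoff.

Payoff = $0.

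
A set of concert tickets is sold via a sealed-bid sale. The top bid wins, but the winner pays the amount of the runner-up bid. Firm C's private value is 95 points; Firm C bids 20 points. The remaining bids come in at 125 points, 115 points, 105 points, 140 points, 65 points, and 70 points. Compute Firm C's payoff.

Payoff = 0 points.

Highest competing bid: 140 points.
Firm C's bid 20 points is not the highest, so Firm C loses, pays nothing, and earns zero payoff.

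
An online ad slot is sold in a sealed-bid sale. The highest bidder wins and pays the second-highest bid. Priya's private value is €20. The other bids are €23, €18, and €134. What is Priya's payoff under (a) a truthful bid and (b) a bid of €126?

The highest competing bid is €134.
Bidding truthfully at €20: the top bid is €134 (a rival), so Priya loses. Payoff = €0.
Bidding €126: the top bid is €134 (a rival), so Priya loses. Payoff = €0.
The bid only affects whether you win, not the price — here both bids land on the same side of the top rival bid, so the deviation is payoff-neutral.

Truthful: €0; alternative: €0.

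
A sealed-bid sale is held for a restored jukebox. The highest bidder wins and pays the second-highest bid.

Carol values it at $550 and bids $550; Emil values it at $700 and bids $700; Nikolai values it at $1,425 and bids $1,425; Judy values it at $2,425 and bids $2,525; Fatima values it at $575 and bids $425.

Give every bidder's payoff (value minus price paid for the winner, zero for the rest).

Ordered from highest: Judy $2,525, then Nikolai $1,425, then Emil $700, then Carol $550, then Fatima $425.
Judy has the top bid and wins; the price is the second-highest bid, $1,425.
Judy's payoff = $2,425 − $1,425 = $1,000. All other bidders lose, so their payoff is 0.

Carol $0, Emil $0, Nikolai $0, Judy $1,000, Fatima $0.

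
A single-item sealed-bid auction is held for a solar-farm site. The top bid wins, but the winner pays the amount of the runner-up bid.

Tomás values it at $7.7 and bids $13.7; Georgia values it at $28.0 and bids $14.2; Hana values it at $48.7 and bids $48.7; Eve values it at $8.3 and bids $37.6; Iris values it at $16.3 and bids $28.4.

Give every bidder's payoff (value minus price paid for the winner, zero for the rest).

Sorted high to low: Hana $48.7, then Eve $37.6, then Iris $28.4, then Georgia $14.2, then Tomás $13.7.
Hana has the top bid and wins; the price is the second-highest bid, $37.6.
Hana's payoff = $48.7 − $37.6 = $11.1. All other bidders lose, so their payoff is 0.

Payoffs: Tomás $0.0, Georgia $0.0, Hana $11.1, Eve $0.0, Iris $0.0.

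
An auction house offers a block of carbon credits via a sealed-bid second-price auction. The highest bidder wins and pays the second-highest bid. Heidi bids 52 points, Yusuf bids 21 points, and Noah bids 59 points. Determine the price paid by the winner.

Sorted high to low: Noah 59 points > Heidi 52 points > Yusuf 21 points.
Noah has the highest bid, so Noah wins.
The second-highest bid is 52 points, so that is what Noah pays.

52 points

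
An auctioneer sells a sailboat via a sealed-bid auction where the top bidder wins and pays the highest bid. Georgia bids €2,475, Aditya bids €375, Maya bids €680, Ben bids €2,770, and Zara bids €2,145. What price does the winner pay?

€2,770

Ordered from highest: Ben €2,770 > Georgia €2,475 > Zara €2,145 > Maya €680 > Aditya €375.
Ben is the highest bidder, so Ben wins.
Under the first-price rule, the price is the highest bid: €2,770.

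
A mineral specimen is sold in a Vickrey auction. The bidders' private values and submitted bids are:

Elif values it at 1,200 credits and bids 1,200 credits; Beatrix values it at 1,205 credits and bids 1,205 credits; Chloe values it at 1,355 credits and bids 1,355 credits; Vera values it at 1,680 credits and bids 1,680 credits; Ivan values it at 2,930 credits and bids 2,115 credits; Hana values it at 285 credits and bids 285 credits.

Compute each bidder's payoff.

Sorted high to low: Ivan 2,115 credits; Vera 1,680 credits; Chloe 1,355 credits; Beatrix 1,205 credits; Elif 1,200 credits; Hana 285 credits.
Ivan has the top bid and wins; the price is the second-highest bid, 1,680 credits.
Ivan's payoff = 2,930 credits − 1,680 credits = 1,250 credits. All other bidders lose, so their payoff is 0.

Elif 0 credits, Beatrix 0 credits, Chloe 0 credits, Vera 0 credits, Ivan 1,250 credits, Hana 0 credits.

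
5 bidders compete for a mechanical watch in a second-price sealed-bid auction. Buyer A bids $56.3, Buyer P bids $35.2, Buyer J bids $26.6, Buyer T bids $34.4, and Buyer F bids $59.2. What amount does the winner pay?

Price paid: $56.3.

Ordered from highest: Buyer F $59.2; Buyer A $56.3; Buyer P $35.2; Buyer T $34.4; Buyer J $26.6.
Buyer F has the highest bid, so Buyer F wins.
The second-highest bid is $56.3, so that is what Buyer F pays.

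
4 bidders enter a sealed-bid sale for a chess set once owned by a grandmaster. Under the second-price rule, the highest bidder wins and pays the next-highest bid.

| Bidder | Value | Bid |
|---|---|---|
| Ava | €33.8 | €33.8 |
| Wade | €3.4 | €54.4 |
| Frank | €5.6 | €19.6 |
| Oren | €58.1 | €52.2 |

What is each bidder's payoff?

Ava €0.0, Wade -€48.8, Frank €0.0, Oren €0.0.

Bids in descending order: Wade €54.4; Oren €52.2; Ava €33.8; Frank €19.6.
Wade has the top bid and wins; the price is the second-highest bid, €52.2.
Wade's payoff = €3.4 − €52.2 = -€48.8. All other bidders lose, so their payoff is 0.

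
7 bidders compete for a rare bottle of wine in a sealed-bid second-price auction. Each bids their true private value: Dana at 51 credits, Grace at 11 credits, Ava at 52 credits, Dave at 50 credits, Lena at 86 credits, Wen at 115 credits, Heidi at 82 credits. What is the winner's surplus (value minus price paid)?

Winner's surplus: 29 credits.

Bids in descending order: Wen 115 credits, then Lena 86 credits, then Heidi 82 credits, then Ava 52 credits, then Dana 51 credits, then Dave 50 credits, then Grace 11 credits.
Wen wins with the top bid and pays the second-highest, 86 credits.
Surplus = 115 credits − 86 credits = 29 credits.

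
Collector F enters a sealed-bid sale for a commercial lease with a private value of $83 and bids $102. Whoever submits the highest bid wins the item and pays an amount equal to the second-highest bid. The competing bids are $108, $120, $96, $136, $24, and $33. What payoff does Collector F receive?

Collector F's payoff: $0.

Highest competing bid: $136.
Collector F's bid $102 is not the highest, so Collector F loses, pays nothing, and earns zero payoff.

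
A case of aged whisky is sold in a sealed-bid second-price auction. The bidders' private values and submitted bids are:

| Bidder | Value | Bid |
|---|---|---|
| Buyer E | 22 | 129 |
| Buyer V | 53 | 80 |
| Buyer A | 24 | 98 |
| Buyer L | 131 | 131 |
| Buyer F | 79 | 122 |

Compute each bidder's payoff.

Sorted high to low: Buyer L 131 > Buyer E 129 > Buyer F 122 > Buyer A 98 > Buyer V 80.
Buyer L has the top bid and wins; the price is the second-highest bid, 129.
Buyer L's payoff = 131 − 129 = 2. All other bidders lose, so their payoff is 0.

Buyer E 0, Buyer V 0, Buyer A 0, Buyer L 2, Buyer F 0.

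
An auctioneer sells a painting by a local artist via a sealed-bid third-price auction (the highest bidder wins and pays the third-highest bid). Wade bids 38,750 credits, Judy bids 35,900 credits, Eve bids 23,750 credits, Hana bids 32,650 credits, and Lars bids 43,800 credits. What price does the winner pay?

The winner pays 35,900 credits.

Ordered from highest: Lars 43,800 credits > Wade 38,750 credits > Judy 35,900 credits > Hana 32,650 credits > Eve 23,750 credits.
Lars is the highest bidder, so Lars wins.
Under the third-price rule, the price is the third-highest bid: 35,900 credits.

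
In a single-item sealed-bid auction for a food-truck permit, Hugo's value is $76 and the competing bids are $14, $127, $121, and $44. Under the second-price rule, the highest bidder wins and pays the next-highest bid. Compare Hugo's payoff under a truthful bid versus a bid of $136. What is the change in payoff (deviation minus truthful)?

The highest competing bid is $127.
Bidding truthfully at $76: the top bid is $127 (a rival), so Hugo loses. Payoff = $0.
Bidding $136: Hugo has the top bid, wins, and pays the second-highest bid $127. Payoff = $76 − $127 = -$51.
Change = -$51 − $0 = -$51.

-$51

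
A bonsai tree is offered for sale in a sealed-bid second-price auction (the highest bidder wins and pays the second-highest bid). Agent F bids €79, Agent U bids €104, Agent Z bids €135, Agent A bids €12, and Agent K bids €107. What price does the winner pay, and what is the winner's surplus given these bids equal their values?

Ranking the bids: Agent Z €135 > Agent K €107 > Agent U €104 > Agent F €79 > Agent A €12.
Agent Z is the highest bidder, so Agent Z wins.
Under the second-price rule, the price is the second-highest bid: €107.
Surplus = €135 − €107 = €28.

The winner pays €107 for a surplus of €28.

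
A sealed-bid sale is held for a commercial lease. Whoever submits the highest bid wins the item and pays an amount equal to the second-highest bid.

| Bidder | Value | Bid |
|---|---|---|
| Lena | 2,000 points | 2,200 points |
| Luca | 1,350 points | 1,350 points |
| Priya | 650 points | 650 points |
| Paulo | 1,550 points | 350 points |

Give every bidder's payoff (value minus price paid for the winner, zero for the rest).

Lena 650 points, Luca 0 points, Priya 0 points, Paulo 0 points.

Ordered from highest: Lena 2,200 points > Luca 1,350 points > Priya 650 points > Paulo 350 points.
Lena has the top bid and wins; the price is the second-highest bid, 1,350 points.
Lena's payoff = 2,000 points − 1,350 points = 650 points. All other bidders lose, so their payoff is 0.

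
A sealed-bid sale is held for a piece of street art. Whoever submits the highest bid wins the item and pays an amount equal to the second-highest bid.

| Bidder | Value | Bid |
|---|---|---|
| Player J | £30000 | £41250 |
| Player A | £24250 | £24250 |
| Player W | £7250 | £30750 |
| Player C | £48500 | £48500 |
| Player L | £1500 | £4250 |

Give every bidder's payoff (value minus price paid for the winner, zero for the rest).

Payoffs: Player J £0, Player A £0, Player W £0, Player C £7250, Player L £0.

Sorted high to low: Player C £48500; Player J £41250; Player W £30750; Player A £24250; Player L £4250.
Player C has the top bid and wins; the price is the second-highest bid, £41250.
Player C's payoff = £48500 − £41250 = £7250. All other bidders lose, so their payoff is 0.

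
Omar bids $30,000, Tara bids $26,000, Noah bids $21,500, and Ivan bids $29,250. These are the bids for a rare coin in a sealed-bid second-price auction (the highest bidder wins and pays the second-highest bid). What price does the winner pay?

Sorted high to low: Omar $30,000; Ivan $29,250; Tara $26,000; Noah $21,500.
Omar is the highest bidder, so Omar wins.
Under the second-price rule, the price is the second-highest bid: $29,250.

The winner pays $29,250.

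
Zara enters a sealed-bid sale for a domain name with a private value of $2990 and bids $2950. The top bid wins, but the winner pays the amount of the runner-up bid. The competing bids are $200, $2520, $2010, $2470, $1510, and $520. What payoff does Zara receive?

Payoff = $470.

Highest competing bid: $2520.
Zara's bid $2950 is the highest overall, so Zara wins and pays the second-highest bid, $2520.
Payoff = value − price = $2990 − $2520 = $470.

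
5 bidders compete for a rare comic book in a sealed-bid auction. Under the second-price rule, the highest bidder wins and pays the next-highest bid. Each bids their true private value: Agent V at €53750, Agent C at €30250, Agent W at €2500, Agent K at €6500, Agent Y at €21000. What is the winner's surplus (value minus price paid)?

Surplus = €23500.

Bids in descending order: Agent V €53750, then Agent C €30250, then Agent Y €21000, then Agent K €6500, then Agent W €2500.
Agent V wins with the top bid and pays the second-highest, €30250.
Surplus = €53750 − €30250 = €23500.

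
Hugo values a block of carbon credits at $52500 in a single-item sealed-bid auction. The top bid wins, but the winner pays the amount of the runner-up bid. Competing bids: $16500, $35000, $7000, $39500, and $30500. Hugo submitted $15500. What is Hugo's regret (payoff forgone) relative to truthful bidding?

Payoff forgone: $13000.

The highest competing bid is $39500.
Bidding truthfully at $52500: Hugo has the top bid, wins, and pays the second-highest bid $39500. Payoff = $52500 − $39500 = $13000.
Bidding $15500: the top bid is $39500 (a rival), so Hugo loses. Payoff = $0.
Regret = truthful payoff − actual payoff = $13000 − $0 = $13000.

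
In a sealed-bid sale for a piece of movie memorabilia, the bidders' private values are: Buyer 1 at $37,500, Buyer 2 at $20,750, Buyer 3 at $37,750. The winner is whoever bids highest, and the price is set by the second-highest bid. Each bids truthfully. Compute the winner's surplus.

Sorted high to low: Buyer 3 $37,750 > Buyer 1 $37,500 > Buyer 2 $20,750.
Buyer 3 wins with the top bid and pays the second-highest, $37,500.
Surplus = $37,750 − $37,500 = $250.

$250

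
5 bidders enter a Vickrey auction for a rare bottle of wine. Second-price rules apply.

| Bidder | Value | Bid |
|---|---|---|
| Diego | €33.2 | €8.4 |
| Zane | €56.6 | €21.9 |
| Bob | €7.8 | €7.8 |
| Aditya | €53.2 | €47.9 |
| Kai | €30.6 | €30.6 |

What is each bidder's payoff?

Payoffs: Diego €0.0, Zane €0.0, Bob €0.0, Aditya €22.6, Kai €0.0.

Sorted high to low: Aditya €47.9, then Kai €30.6, then Zane €21.9, then Diego €8.4, then Bob €7.8.
Aditya has the top bid and wins; the price is the second-highest bid, €30.6.
Aditya's payoff = €53.2 − €30.6 = €22.6. All other bidders lose, so their payoff is 0.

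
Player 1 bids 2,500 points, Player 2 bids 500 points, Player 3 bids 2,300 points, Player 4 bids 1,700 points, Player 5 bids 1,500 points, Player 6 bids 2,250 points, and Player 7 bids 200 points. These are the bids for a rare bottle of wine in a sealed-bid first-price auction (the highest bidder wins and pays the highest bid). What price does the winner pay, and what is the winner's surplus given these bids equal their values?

Bids in descending order: Player 1 2,500 points, then Player 3 2,300 points, then Player 6 2,250 points, then Player 4 1,700 points, then Player 5 1,500 points, then Player 2 500 points, then Player 7 200 points.
Player 1 is the highest bidder, so Player 1 wins.
Under the first-price rule, the price is the highest bid: 2,500 points.
Surplus = 2,500 points − 2,500 points = 0 points.

Price 2,500 points; surplus 0 points.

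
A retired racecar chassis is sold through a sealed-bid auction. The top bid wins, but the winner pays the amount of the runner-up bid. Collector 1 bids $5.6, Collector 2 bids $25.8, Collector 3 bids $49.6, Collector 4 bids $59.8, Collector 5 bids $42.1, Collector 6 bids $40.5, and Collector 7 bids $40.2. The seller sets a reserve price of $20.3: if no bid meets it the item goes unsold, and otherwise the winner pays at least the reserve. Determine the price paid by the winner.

Price paid: $49.6.

Bids in descending order: Collector 4 $59.8, then Collector 3 $49.6, then Collector 5 $42.1, then Collector 6 $40.5, then Collector 7 $40.2, then Collector 2 $25.8, then Collector 1 $5.6.
Collector 4 has the highest bid, so Collector 4 wins.
The second-highest bid is $49.6, which exceeds the reserve, so that sets the price.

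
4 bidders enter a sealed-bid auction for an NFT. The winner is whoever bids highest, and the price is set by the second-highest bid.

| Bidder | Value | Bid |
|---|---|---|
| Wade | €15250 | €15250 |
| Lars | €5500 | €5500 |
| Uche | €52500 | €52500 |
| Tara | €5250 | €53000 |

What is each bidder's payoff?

Sorted high to low: Tara €53000, then Uche €52500, then Wade €15250, then Lars €5500.
Tara has the top bid and wins; the price is the second-highest bid, €52500.
Tara's payoff = €5250 − €52500 = -€47250. All other bidders lose, so their payoff is 0.

Payoffs: Wade €0, Lars €0, Uche €0, Tara -€47250.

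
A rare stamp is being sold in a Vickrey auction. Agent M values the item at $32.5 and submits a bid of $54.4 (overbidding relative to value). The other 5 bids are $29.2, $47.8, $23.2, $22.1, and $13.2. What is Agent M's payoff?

Agent M's payoff: -$15.3.

Highest competing bid: $47.8.
Agent M's bid $54.4 is the highest overall, so Agent M wins and pays the second-highest bid, $47.8.
Payoff = value − price = $32.5 − $47.8 = -$15.3.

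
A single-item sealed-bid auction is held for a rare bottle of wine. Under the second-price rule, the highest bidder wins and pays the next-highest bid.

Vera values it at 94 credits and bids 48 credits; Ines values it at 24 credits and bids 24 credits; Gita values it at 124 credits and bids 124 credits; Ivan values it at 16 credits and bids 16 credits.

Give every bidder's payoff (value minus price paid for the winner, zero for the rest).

Ordered from highest: Gita 124 credits; Vera 48 credits; Ines 24 credits; Ivan 16 credits.
Gita has the top bid and wins; the price is the second-highest bid, 48 credits.
Gita's payoff = 124 credits − 48 credits = 76 credits. All other bidders lose, so their payoff is 0.

Payoffs: Vera 0 credits, Ines 0 credits, Gita 76 credits, Ivan 0 credits.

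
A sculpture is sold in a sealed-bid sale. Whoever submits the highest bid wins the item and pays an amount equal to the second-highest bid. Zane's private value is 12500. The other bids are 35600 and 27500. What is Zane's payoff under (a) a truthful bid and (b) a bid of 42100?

Truthful: 0; alternative: -23100.

The highest competing bid is 35600.
Bidding truthfully at 12500: the top bid is 35600 (a rival), so Zane loses. Payoff = 0.
Bidding 42100: Zane has the top bid, wins, and pays the second-highest bid 35600. Payoff = 12500 − 35600 = -23100.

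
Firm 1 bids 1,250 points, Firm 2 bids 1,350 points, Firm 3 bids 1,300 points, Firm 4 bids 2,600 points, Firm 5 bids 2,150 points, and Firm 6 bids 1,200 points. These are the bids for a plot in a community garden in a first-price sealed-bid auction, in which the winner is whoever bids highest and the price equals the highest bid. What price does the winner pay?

Ordered from highest: Firm 4 2,600 points; Firm 5 2,150 points; Firm 2 1,350 points; Firm 3 1,300 points; Firm 1 1,250 points; Firm 6 1,200 points.
Firm 4 is the highest bidder, so Firm 4 wins.
Under the first-price rule, the price is the highest bid: 2,600 points.

The winner pays 2,600 points.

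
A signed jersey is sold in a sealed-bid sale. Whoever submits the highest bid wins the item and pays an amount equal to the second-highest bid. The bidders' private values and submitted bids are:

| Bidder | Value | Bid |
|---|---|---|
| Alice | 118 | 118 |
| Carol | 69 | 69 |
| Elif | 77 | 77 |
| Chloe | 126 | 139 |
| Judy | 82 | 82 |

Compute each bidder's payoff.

Alice 0, Carol 0, Elif 0, Chloe 8, Judy 0.

Ordered from highest: Chloe 139; Alice 118; Judy 82; Elif 77; Carol 69.
Chloe has the top bid and wins; the price is the second-highest bid, 118.
Chloe's payoff = 126 − 118 = 8. All other bidders lose, so their payoff is 0.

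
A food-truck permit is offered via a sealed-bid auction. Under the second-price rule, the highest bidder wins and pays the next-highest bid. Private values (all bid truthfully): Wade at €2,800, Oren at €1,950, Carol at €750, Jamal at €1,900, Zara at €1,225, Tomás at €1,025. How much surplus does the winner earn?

Ranking the bids: Wade €2,800; Oren €1,950; Jamal €1,900; Zara €1,225; Tomás €1,025; Carol €750.
Wade wins with the top bid and pays the second-highest, €1,950.
Surplus = €2,800 − €1,950 = €850.

Winner's surplus: €850.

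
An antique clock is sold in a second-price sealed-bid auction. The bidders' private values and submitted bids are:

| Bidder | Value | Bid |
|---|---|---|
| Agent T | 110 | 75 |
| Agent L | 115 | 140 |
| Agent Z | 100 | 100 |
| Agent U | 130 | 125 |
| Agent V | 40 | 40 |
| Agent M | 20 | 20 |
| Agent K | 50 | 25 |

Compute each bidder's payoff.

Ranking the bids: Agent L 140 > Agent U 125 > Agent Z 100 > Agent T 75 > Agent V 40 > Agent K 25 > Agent M 20.
Agent L has the top bid and wins; the price is the second-highest bid, 125.
Agent L's payoff = 115 − 125 = -10. All other bidders lose, so their payoff is 0.

Payoffs: Agent T 0, Agent L -10, Agent Z 0, Agent U 0, Agent V 0, Agent M 0, Agent K 0.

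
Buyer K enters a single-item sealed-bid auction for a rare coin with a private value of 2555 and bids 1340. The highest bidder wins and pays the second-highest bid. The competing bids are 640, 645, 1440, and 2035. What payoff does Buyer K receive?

Highest competing bid: 2035.
Buyer K's bid 1340 is not the highest, so Buyer K loses, pays nothing, and earns zero payoff.

Buyer K's payoff: 0.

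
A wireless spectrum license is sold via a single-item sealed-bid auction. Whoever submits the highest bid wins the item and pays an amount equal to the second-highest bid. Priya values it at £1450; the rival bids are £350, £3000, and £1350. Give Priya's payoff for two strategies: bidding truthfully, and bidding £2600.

The highest competing bid is £3000.
Bidding truthfully at £1450: the top bid is £3000 (a rival), so Priya loses. Payoff = £0.
Bidding £2600: the top bid is £3000 (a rival), so Priya loses. Payoff = £0.
The bid only affects whether you win, not the price — here both bids land on the same side of the top rival bid, so the deviation is payoff-neutral.

(a) £0  (b) £0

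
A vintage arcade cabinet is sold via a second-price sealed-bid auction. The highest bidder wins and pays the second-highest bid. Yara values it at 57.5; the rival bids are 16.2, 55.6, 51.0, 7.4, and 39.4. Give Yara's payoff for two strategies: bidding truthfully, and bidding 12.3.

The highest competing bid is 55.6.
Bidding truthfully at 57.5: Yara has the top bid, wins, and pays the second-highest bid 55.6. Payoff = 57.5 − 55.6 = 1.9.
Bidding 12.3: the top bid is 55.6 (a rival), so Yara loses. Payoff = 0.0.
This is the dominant-strategy logic: truthful bidding weakly beats any alternative.

Truthful: 1.9; alternative: 0.0.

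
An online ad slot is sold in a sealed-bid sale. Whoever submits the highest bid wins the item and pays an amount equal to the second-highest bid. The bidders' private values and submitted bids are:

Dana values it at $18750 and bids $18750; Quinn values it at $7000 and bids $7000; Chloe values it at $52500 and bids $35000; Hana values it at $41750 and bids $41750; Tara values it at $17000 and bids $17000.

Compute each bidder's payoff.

Dana $0, Quinn $0, Chloe $0, Hana $6750, Tara $0.

Bids in descending order: Hana $41750 > Chloe $35000 > Dana $18750 > Tara $17000 > Quinn $7000.
Hana has the top bid and wins; the price is the second-highest bid, $35000.
Hana's payoff = $41750 − $35000 = $6750. All other bidders lose, so their payoff is 0.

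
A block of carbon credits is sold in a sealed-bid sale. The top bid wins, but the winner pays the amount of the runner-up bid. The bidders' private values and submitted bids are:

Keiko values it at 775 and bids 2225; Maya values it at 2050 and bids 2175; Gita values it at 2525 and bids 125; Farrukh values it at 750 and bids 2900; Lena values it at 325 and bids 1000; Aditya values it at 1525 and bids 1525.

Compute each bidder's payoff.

Payoffs: Keiko 0, Maya 0, Gita 0, Farrukh -1475, Lena 0, Aditya 0.

Sorted high to low: Farrukh 2900 > Keiko 2225 > Maya 2175 > Aditya 1525 > Lena 1000 > Gita 125.
Farrukh has the top bid and wins; the price is the second-highest bid, 2225.
Farrukh's payoff = 750 − 2225 = -1475. All other bidders lose, so their payoff is 0.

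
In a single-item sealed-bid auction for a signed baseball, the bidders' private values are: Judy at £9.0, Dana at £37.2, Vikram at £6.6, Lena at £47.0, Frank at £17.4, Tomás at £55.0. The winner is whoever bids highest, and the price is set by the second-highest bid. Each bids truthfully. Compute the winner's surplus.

Surplus = £8.0.

Sorted high to low: Tomás £55.0; Lena £47.0; Dana £37.2; Frank £17.4; Judy £9.0; Vikram £6.6.
Tomás wins with the top bid and pays the second-highest, £47.0.
Surplus = £55.0 − £47.0 = £8.0.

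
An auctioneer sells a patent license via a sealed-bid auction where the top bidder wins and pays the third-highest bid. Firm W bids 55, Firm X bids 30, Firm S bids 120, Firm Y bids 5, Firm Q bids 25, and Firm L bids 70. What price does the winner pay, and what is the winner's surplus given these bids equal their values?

Ranking the bids: Firm S 120, then Firm L 70, then Firm W 55, then Firm X 30, then Firm Q 25, then Firm Y 5.
Firm S is the highest bidder, so Firm S wins.
Under the third-price rule, the price is the third-highest bid: 55.
Surplus = 120 − 55 = 65.

Price 55; surplus 65.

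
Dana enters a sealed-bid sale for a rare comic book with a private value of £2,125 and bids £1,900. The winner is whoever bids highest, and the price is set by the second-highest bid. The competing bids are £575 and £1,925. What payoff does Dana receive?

Payoff = £0.

Highest competing bid: £1,925.
Dana's bid £1,900 is not the highest, so Dana loses, pays nothing, and earns zero payoff.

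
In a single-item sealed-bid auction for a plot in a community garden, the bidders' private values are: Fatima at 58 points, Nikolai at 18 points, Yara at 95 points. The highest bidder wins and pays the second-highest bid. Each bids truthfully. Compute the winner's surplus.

Bids in descending order: Yara 95 points; Fatima 58 points; Nikolai 18 points.
Yara wins with the top bid and pays the second-highest, 58 points.
Surplus = 95 points − 58 points = 37 points.

Surplus = 37 points.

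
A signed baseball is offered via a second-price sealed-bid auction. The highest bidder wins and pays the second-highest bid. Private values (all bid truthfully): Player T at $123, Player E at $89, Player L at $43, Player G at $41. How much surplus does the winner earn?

Ranking the bids: Player T $123, then Player E $89, then Player L $43, then Player G $41.
Player T wins with the top bid and pays the second-highest, $89.
Surplus = $123 − $89 = $34.

Surplus = $34.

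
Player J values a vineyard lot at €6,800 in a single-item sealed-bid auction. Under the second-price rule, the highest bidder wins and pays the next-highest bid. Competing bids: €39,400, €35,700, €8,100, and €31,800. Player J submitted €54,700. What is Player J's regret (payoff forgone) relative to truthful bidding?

The highest competing bid is €39,400.
Bidding truthfully at €6,800: the top bid is €39,400 (a rival), so Player J loses. Payoff = €0.
Bidding €54,700: Player J has the top bid, wins, and pays the second-highest bid €39,400. Payoff = €6,800 − €39,400 = -€32,600.
Regret = truthful payoff − actual payoff = €0 − -€32,600 = €32,600.
This is the dominant-strategy logic: truthful bidding weakly beats any alternative.

€32,600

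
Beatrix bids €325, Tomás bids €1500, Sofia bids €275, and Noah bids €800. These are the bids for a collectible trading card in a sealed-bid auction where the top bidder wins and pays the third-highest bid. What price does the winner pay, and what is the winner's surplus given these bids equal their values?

Price €325; surplus €1175.

Ranking the bids: Tomás €1500, then Noah €800, then Beatrix €325, then Sofia €275.
Tomás is the highest bidder, so Tomás wins.
Under the third-price rule, the price is the third-highest bid: €325.
Surplus = €1500 − €325 = €1175.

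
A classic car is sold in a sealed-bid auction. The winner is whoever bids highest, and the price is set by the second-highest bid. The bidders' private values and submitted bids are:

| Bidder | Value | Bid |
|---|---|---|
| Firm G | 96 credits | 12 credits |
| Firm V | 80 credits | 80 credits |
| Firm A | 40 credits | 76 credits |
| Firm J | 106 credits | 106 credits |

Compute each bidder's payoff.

Firm G 0 credits, Firm V 0 credits, Firm A 0 credits, Firm J 26 credits.

Ranking the bids: Firm J 106 credits; Firm V 80 credits; Firm A 76 credits; Firm G 12 credits.
Firm J has the top bid and wins; the price is the second-highest bid, 80 credits.
Firm J's payoff = 106 credits − 80 credits = 26 credits. All other bidders lose, so their payoff is 0.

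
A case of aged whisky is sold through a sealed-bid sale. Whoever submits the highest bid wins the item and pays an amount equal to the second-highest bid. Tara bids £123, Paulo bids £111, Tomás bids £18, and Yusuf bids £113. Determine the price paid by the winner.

Bids in descending order: Tara £123, then Yusuf £113, then Paulo £111, then Tomás £18.
Tara has the highest bid, so Tara wins.
The second-highest bid is £113, so that is what Tara pays.

Price paid: £113.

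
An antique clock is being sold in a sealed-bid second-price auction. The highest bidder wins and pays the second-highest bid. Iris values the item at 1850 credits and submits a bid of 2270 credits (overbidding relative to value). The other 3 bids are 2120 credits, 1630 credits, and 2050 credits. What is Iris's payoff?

Payoff = -270 credits.

Highest competing bid: 2120 credits.
Iris's bid 2270 credits is the highest overall, so Iris wins and pays the second-highest bid, 2120 credits.
Payoff = value − price = 1850 credits − 2120 credits = -270 credits.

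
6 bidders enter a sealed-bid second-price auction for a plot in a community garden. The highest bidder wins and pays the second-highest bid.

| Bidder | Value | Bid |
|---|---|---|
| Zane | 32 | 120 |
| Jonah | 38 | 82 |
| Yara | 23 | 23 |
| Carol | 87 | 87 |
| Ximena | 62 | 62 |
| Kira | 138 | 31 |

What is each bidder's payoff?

Sorted high to low: Zane 120, then Carol 87, then Jonah 82, then Ximena 62, then Kira 31, then Yara 23.
Zane has the top bid and wins; the price is the second-highest bid, 87.
Zane's payoff = 32 − 87 = -55. All other bidders lose, so their payoff is 0.

Zane -55, Jonah 0, Yara 0, Carol 0, Ximena 0, Kira 0.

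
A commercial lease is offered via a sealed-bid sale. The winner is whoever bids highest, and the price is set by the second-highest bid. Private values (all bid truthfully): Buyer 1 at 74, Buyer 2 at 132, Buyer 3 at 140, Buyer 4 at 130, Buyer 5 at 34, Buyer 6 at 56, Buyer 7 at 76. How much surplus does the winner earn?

Bids in descending order: Buyer 3 140, then Buyer 2 132, then Buyer 4 130, then Buyer 7 76, then Buyer 1 74, then Buyer 6 56, then Buyer 5 34.
Buyer 3 wins with the top bid and pays the second-highest, 132.
Surplus = 140 − 132 = 8.

Winner's surplus: 8.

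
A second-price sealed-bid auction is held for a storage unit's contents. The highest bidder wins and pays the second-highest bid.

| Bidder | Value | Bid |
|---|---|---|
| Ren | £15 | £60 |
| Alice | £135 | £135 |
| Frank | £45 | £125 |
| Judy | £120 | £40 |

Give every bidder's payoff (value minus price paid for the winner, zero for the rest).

Payoffs: Ren £0, Alice £10, Frank £0, Judy £0.

Bids in descending order: Alice £135 > Frank £125 > Ren £60 > Judy £40.
Alice has the top bid and wins; the price is the second-highest bid, £125.
Alice's payoff = £135 − £125 = £10. All other bidders lose, so their payoff is 0.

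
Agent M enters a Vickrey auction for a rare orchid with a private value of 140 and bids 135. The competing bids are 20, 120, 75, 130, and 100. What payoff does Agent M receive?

10

Highest competing bid: 130.
Agent M's bid 135 is the highest overall, so Agent M wins and pays the second-highest bid, 130.
Payoff = value − price = 140 − 130 = 10.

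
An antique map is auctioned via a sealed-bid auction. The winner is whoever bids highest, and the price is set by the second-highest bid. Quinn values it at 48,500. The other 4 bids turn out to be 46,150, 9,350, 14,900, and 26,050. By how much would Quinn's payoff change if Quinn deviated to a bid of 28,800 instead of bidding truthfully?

-2,350

The highest competing bid is 46,150.
Bidding truthfully at 48,500: Quinn has the top bid, wins, and pays the second-highest bid 46,150. Payoff = 48,500 − 46,150 = 2,350.
Bidding 28,800: the top bid is 46,150 (a rival), so Quinn loses. Payoff = 0.
Change = 0 − 2,350 = -2,350.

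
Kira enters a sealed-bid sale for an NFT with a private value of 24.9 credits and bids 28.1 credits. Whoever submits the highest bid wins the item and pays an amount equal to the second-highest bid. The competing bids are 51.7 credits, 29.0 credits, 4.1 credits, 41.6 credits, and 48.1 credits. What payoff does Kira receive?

Payoff = 0.0 credits.

Highest competing bid: 51.7 credits.
Kira's bid 28.1 credits is not the highest, so Kira loses, pays nothing, and earns zero payoff.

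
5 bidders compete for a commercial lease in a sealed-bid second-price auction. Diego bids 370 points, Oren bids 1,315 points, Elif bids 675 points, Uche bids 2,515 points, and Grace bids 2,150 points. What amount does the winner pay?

The winner pays 2,150 points.

Ordered from highest: Uche 2,515 points; Grace 2,150 points; Oren 1,315 points; Elif 675 points; Diego 370 points.
Uche has the highest bid, so Uche wins.
The second-highest bid is 2,150 points, so that is what Uche pays.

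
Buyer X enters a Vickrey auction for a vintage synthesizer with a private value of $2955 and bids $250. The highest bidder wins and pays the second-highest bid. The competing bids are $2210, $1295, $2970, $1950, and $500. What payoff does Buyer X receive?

Highest competing bid: $2970.
Buyer X's bid $250 is not the highest, so Buyer X loses, pays nothing, and earns zero payoff.

$0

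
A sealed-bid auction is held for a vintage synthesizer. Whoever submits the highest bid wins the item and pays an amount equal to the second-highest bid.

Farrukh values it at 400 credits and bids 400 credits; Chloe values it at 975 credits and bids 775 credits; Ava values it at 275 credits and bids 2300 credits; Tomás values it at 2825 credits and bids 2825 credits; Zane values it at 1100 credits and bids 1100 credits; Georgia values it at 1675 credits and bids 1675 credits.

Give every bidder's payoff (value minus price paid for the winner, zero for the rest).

Payoffs: Farrukh 0 credits, Chloe 0 credits, Ava 0 credits, Tomás 525 credits, Zane 0 credits, Georgia 0 credits.

Sorted high to low: Tomás 2825 credits > Ava 2300 credits > Georgia 1675 credits > Zane 1100 credits > Chloe 775 credits > Farrukh 400 credits.
Tomás has the top bid and wins; the price is the second-highest bid, 2300 credits.
Tomás's payoff = 2825 credits − 2300 credits = 525 credits. All other bidders lose, so their payoff is 0.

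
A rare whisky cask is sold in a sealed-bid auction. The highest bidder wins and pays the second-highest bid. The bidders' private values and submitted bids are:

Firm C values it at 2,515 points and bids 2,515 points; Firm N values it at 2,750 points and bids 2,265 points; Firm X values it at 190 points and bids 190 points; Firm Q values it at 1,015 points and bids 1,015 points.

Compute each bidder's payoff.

Firm C 250 points, Firm N 0 points, Firm X 0 points, Firm Q 0 points.

Bids in descending order: Firm C 2,515 points > Firm N 2,265 points > Firm Q 1,015 points > Firm X 190 points.
Firm C has the top bid and wins; the price is the second-highest bid, 2,265 points.
Firm C's payoff = 2,515 points − 2,265 points = 250 points. All other bidders lose, so their payoff is 0.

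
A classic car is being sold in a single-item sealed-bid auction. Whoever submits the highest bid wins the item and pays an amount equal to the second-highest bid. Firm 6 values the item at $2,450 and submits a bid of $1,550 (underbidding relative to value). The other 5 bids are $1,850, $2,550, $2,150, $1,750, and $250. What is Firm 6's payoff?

Payoff = $0.

Highest competing bid: $2,550.
Firm 6's bid $1,550 is not the highest, so Firm 6 loses, pays nothing, and earns zero payoff.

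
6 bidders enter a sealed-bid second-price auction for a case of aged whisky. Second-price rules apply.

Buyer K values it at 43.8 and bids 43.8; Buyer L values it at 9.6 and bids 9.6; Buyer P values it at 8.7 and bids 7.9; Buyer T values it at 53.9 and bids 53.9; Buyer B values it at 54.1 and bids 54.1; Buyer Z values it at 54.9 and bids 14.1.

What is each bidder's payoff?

Buyer K 0.0, Buyer L 0.0, Buyer P 0.0, Buyer T 0.0, Buyer B 0.2, Buyer Z 0.0.

Bids in descending order: Buyer B 54.1, then Buyer T 53.9, then Buyer K 43.8, then Buyer Z 14.1, then Buyer L 9.6, then Buyer P 7.9.
Buyer B has the top bid and wins; the price is the second-highest bid, 53.9.
Buyer B's payoff = 54.1 − 53.9 = 0.2. All other bidders lose, so their payoff is 0.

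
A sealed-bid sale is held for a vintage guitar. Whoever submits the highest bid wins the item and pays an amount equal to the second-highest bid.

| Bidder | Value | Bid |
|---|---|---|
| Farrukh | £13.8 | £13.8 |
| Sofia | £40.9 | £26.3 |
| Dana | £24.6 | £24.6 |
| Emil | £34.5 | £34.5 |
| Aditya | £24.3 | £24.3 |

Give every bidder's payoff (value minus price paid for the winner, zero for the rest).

Bids in descending order: Emil £34.5; Sofia £26.3; Dana £24.6; Aditya £24.3; Farrukh £13.8.
Emil has the top bid and wins; the price is the second-highest bid, £26.3.
Emil's payoff = £34.5 − £26.3 = £8.2. All other bidders lose, so their payoff is 0.

Payoffs: Farrukh £0.0, Sofia £0.0, Dana £0.0, Emil £8.2, Aditya £0.0.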